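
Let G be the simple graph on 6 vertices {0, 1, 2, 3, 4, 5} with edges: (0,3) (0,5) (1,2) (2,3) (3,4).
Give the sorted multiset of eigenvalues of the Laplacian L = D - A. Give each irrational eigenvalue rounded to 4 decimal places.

Each diagonal entry of L is the vertex degree and each off-diagonal entry is -1 where an edge is present, 0 otherwise; in the order [0, 1, 2, 3, 4, 5] the diagonal is [2, 1, 2, 3, 1, 1]. Since every row of L sums to 0, the all-ones vector is in the kernel and 0 is an eigenvalue. The single zero eigenvalue shows the graph is connected.

[0, 0.3820, 0.6972, 2, 2.6180, 4.3028]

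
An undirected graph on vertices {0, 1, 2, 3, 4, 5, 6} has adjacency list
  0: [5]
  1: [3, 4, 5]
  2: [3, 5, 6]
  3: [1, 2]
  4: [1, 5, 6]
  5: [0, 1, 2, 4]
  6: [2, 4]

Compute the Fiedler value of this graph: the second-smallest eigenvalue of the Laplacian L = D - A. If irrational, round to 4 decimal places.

0.8458

With the vertex order [0, 1, 2, 3, 4, 5, 6], the degrees are [1, 3, 3, 2, 3, 4, 2], giving D = diag(1, 3, 3, 2, 3, 4, 2) and L = D - A. The sorted Laplacian eigenvalues are [0, 0.8458, 1.5858, 2.1698, 3.4394, 4.4142, 5.5450]; the algebraic connectivity is the second entry, 0.8458. There is one zero in the spectrum, matching the 1 component. The eigenvalues sum to 18, which equals trace(L) = 2|E|.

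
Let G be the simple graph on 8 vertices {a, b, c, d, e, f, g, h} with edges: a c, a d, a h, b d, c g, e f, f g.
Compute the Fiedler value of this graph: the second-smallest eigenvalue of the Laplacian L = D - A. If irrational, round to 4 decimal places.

Reading degrees in the order [a, b, c, d, e, f, g, h] gives [3, 1, 2, 2, 1, 2, 2, 1]; set D = diag(3, 1, 2, 2, 1, 2, 2, 1) and form L = D - A. The sorted Laplacian eigenvalues are [0, 0.1864, 0.5858, 1, 2, 2.4707, 3.4142, 4.3429]; the algebraic connectivity is the second entry, 0.1864. The largest eigenvalue, 4.3429, is at most the vertex count 8.

0.1864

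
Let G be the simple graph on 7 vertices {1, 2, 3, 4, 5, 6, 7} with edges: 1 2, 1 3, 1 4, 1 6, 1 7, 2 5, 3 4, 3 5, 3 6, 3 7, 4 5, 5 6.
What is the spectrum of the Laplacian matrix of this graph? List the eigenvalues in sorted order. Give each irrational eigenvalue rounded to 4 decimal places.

[0, 1.7165, 2.2310, 3, 4.5484, 5.9262, 6.5779]

With the vertex order [1, 2, 3, 4, 5, 6, 7], the degrees are [5, 2, 5, 3, 4, 3, 2], giving D = diag(5, 2, 5, 3, 4, 3, 2) and L = D - A. Since every row of L sums to 0, the all-ones vector is in the kernel and 0 is an eigenvalue. The single zero eigenvalue shows the graph is connected. The eigenvalues sum to 24, which equals trace(L) = 2|E|.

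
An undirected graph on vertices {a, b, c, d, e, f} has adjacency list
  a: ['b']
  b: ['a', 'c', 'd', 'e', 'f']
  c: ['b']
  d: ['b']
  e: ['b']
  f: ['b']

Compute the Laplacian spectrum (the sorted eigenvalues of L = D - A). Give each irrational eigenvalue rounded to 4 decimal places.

[0, 1, 1, 1, 1, 6]

Reading degrees in the order [a, b, c, d, e, f] gives [1, 5, 1, 1, 1, 1]; set D = diag(1, 5, 1, 1, 1, 1) and form L = D - A. L is symmetric positive semidefinite, so every eigenvalue is real and nonnegative. The largest eigenvalue, 6, is at most the vertex count 6.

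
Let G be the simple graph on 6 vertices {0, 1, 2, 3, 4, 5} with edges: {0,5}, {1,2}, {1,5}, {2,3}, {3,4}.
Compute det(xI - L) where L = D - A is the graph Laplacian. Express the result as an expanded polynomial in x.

x^6 - 10x^5 + 36x^4 - 56x^3 + 35x^2 - 6x

With the vertex order [0, 1, 2, 3, 4, 5], the degrees are [1, 2, 2, 2, 1, 2], giving D = diag(1, 2, 2, 2, 1, 2) and L = D - A. L has integer entries, so p(x) = det(xI - L) has integer coefficients. Expanding the determinant yields x^6 - 10x^5 + 36x^4 - 56x^3 + 35x^2 - 6x. The constant term is 0 because L is singular (the all-ones vector lies in its kernel). The largest eigenvalue, 3.7321, is at most the vertex count 6. The eigenvalues sum to 10, which equals trace(L) = 2|E|.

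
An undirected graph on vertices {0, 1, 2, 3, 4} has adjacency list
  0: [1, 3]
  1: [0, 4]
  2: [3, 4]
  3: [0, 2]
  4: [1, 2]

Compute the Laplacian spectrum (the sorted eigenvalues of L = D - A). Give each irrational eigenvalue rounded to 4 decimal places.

[0, 1.3820, 1.3820, 3.6180, 3.6180]

Reading degrees in the order [0, 1, 2, 3, 4] gives [2, 2, 2, 2, 2]; set D = diag(2, 2, 2, 2, 2) and form L = D - A. L is symmetric positive semidefinite, so every eigenvalue is real and nonnegative. The eigenvalues sum to 10, which equals trace(L) = 2|E|.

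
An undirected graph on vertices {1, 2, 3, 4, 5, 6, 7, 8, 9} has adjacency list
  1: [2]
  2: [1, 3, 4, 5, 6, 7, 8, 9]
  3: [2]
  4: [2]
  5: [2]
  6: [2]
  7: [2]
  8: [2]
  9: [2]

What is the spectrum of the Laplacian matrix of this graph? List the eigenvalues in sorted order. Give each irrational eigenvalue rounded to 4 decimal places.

Reading degrees in the order [1, 2, 3, 4, 5, 6, 7, 8, 9] gives [1, 8, 1, 1, 1, 1, 1, 1, 1]; set D = diag(1, 8, 1, 1, 1, 1, 1, 1, 1) and form L = D - A. The multiplicity of 0 as a Laplacian eigenvalue equals the number of connected components. By the matrix-tree theorem the graph has (1/9) * product of the nonzero eigenvalues = 1 spanning tree.

[0, 1, 1, 1, 1, 1, 1, 1, 9]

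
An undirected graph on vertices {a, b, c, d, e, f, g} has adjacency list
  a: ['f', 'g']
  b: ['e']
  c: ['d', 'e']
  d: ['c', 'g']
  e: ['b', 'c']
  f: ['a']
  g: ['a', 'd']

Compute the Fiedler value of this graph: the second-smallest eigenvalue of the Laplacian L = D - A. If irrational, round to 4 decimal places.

0.1981

With the vertex order [a, b, c, d, e, f, g], the degrees are [2, 1, 2, 2, 2, 1, 2], giving D = diag(2, 1, 2, 2, 2, 1, 2) and L = D - A. Computing the eigenvalues of L and sorting gives [0, 0.1981, 0.7530, 1.5550, 2.4450, 3.2470, 3.8019]. The Fiedler value lambda_2 = 0.1981 is strictly positive, so the graph is connected. By the matrix-tree theorem the graph has (1/7) * product of the nonzero eigenvalues = 1 spanning tree.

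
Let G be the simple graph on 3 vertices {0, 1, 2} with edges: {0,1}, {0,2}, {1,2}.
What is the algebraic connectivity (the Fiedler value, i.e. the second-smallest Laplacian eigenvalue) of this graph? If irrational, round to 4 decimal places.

3

Each diagonal entry of L is the vertex degree and each off-diagonal entry is -1 where an edge is present, 0 otherwise; in the order [0, 1, 2] the diagonal is [2, 2, 2]. Computing the eigenvalues of L and sorting gives [0, 3, 3]. The Fiedler value lambda_2 = 3 is strictly positive, so the graph is connected.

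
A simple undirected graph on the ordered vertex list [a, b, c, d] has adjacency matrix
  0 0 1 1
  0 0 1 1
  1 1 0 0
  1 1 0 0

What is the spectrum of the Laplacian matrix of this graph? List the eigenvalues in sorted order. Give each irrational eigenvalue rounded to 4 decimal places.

Reading degrees in the order [a, b, c, d] gives [2, 2, 2, 2]; set D = diag(2, 2, 2, 2) and form L = D - A. Diagonalising L (or applying a numerical eigensolver to the 4x4 matrix) gives the spectrum above. The single zero eigenvalue shows the graph is connected. The largest eigenvalue, 4, is at most the vertex count 4. The eigenvalues sum to 8, which equals trace(L) = 2|E|.

[0, 2, 2, 4]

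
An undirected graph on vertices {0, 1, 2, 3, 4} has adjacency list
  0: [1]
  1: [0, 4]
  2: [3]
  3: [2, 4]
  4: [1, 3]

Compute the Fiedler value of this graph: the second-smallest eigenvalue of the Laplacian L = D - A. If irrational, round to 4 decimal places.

0.3820

Reading degrees in the order [0, 1, 2, 3, 4] gives [1, 2, 1, 2, 2]; set D = diag(1, 2, 1, 2, 2) and form L = D - A. The smallest Laplacian eigenvalue is always 0. The next one, lambda_2 = 0.3820, measures how hard the graph is to disconnect: larger values mean better connectivity. By the matrix-tree theorem the graph has (1/5) * product of the nonzero eigenvalues = 1 spanning tree. The largest eigenvalue, 3.6180, is at most the vertex count 5.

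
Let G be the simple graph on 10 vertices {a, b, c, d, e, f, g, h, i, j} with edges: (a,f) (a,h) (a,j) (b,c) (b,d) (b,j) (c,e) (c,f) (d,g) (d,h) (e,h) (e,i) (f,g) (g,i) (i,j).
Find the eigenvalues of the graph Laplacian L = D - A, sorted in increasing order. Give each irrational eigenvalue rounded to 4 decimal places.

Each diagonal entry of L is the vertex degree and each off-diagonal entry is -1 where an edge is present, 0 otherwise; in the order [a, b, c, d, e, f, g, h, i, j] the diagonal is [3, 3, 3, 3, 3, 3, 3, 3, 3, 3]. Diagonalising L (or applying a numerical eigensolver to the 10x10 matrix) gives the spectrum above. The single zero eigenvalue shows the graph is connected. By the matrix-tree theorem the graph has (1/10) * product of the nonzero eigenvalues = 2000 spanning trees.

[0, 2, 2, 2, 2, 2, 5, 5, 5, 5]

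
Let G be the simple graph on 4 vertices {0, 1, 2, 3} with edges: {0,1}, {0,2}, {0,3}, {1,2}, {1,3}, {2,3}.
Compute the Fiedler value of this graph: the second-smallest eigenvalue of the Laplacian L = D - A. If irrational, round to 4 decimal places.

Reading degrees in the order [0, 1, 2, 3] gives [3, 3, 3, 3]; set D = diag(3, 3, 3, 3) and form L = D - A. The smallest Laplacian eigenvalue is always 0. The next one, lambda_2 = 4, measures how hard the graph is to disconnect: larger values mean better connectivity.

4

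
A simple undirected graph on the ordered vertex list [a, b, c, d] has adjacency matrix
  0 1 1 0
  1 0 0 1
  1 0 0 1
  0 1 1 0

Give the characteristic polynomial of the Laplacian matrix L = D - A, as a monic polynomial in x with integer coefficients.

x^4 - 8x^3 + 20x^2 - 16x

With the vertex order [a, b, c, d], the degrees are [2, 2, 2, 2], giving D = diag(2, 2, 2, 2) and L = D - A. The eigenvalues of L are [0, 2, 2, 4]; the characteristic polynomial is the product of (x - lambda_i), which multiplies out to x^4 - 8x^3 + 20x^2 - 16x. The constant term is 0 because L is singular (the all-ones vector lies in its kernel). There is one zero in the spectrum, matching the 1 component. The largest eigenvalue, 4, is at most the vertex count 4.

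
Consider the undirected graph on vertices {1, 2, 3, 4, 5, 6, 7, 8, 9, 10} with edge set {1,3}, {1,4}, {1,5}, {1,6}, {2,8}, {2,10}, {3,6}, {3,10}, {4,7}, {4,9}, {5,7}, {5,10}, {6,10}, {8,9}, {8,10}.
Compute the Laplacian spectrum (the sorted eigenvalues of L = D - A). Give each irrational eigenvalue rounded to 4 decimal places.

Reading degrees in the order [1, 2, 3, 4, 5, 6, 7, 8, 9, 10] gives [4, 2, 3, 3, 3, 3, 2, 3, 2, 5]; set D = diag(4, 2, 3, 3, 3, 3, 2, 3, 2, 5) and form L = D - A. L is symmetric positive semidefinite, so every eigenvalue is real and nonnegative. The largest eigenvalue, 6.5678, is at most the vertex count 10.

[0, 0.9497, 1.0777, 1.7243, 3.0562, 3.4232, 4, 4.1320, 5.0691, 6.5678]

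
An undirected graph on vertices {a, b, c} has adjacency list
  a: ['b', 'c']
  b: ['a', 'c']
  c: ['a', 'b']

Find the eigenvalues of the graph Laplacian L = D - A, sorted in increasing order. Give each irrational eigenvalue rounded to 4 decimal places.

Reading degrees in the order [a, b, c] gives [2, 2, 2]; set D = diag(2, 2, 2) and form L = D - A. L is symmetric positive semidefinite, so every eigenvalue is real and nonnegative. The single zero eigenvalue shows the graph is connected.

[0, 3, 3]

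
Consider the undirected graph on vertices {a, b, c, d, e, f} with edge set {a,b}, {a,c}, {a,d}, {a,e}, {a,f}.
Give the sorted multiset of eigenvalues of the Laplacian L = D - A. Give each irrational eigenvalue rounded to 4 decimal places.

[0, 1, 1, 1, 1, 6]

Reading degrees in the order [a, b, c, d, e, f] gives [5, 1, 1, 1, 1, 1]; set D = diag(5, 1, 1, 1, 1, 1) and form L = D - A. Diagonalising L (or applying a numerical eigensolver to the 6x6 matrix) gives the spectrum above. The largest eigenvalue, 6, is at most the vertex count 6.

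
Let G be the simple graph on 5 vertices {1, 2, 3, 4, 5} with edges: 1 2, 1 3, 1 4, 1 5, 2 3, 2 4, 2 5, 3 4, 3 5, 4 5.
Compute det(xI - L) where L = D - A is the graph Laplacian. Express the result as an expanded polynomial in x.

x^5 - 20x^4 + 150x^3 - 500x^2 + 625x

Each diagonal entry of L is the vertex degree and each off-diagonal entry is -1 where an edge is present, 0 otherwise; in the order [1, 2, 3, 4, 5] the diagonal is [4, 4, 4, 4, 4]. The eigenvalues of L are [0, 5, 5, 5, 5]; the characteristic polynomial is the product of (x - lambda_i), which multiplies out to x^5 - 20x^4 + 150x^3 - 500x^2 + 625x. The constant term is 0 because L is singular (the all-ones vector lies in its kernel). The largest eigenvalue, 5, is at most the vertex count 5.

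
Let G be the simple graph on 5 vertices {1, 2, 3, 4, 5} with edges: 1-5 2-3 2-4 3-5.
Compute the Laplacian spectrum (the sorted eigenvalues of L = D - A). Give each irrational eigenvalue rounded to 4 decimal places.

[0, 0.3820, 1.3820, 2.6180, 3.6180]

With the vertex order [1, 2, 3, 4, 5], the degrees are [1, 2, 2, 1, 2], giving D = diag(1, 2, 2, 1, 2) and L = D - A. L is symmetric positive semidefinite, so every eigenvalue is real and nonnegative. The eigenvalues sum to 8, which equals trace(L) = 2|E|.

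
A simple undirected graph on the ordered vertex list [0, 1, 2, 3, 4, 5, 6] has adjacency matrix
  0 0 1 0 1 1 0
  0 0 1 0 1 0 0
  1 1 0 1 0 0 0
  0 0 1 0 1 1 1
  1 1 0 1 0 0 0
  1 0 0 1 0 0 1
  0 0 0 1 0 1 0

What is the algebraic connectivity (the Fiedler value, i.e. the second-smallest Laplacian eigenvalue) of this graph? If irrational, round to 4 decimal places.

1.1153

Reading degrees in the order [0, 1, 2, 3, 4, 5, 6] gives [3, 2, 3, 4, 3, 3, 2]; set D = diag(3, 2, 3, 4, 3, 3, 2) and form L = D - A. The sorted Laplacian eigenvalues are [0, 1.1153, 2.3651, 3, 3.5659, 4, 5.9537]; the algebraic connectivity is the second entry, 1.1153. By the matrix-tree theorem the graph has (1/7) * product of the nonzero eigenvalues = 96 spanning trees.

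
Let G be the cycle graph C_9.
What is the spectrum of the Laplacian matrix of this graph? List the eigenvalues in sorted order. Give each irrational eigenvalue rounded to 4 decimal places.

The graph has 9 vertices and degree multiset [2, 2, 2, 2, 2, 2, 2, 2, 2]; D is the diagonal matrix of degrees and L = D - A. Since every row of L sums to 0, the all-ones vector is in the kernel and 0 is an eigenvalue. The single zero eigenvalue shows the graph is connected. There is one zero in the spectrum, matching the 1 component. By the matrix-tree theorem the graph has (1/9) * product of the nonzero eigenvalues = 9 spanning trees.

[0, 0.4679, 0.4679, 1.6527, 1.6527, 3, 3, 3.8794, 3.8794]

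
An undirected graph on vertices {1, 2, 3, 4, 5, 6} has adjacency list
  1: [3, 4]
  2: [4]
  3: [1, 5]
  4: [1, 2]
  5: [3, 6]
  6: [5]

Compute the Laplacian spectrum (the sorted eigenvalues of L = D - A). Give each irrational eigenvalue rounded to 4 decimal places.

Each diagonal entry of L is the vertex degree and each off-diagonal entry is -1 where an edge is present, 0 otherwise; in the order [1, 2, 3, 4, 5, 6] the diagonal is [2, 1, 2, 2, 2, 1]. Diagonalising L (or applying a numerical eigensolver to the 6x6 matrix) gives the spectrum above.

[0, 0.2679, 1, 2, 3, 3.7321]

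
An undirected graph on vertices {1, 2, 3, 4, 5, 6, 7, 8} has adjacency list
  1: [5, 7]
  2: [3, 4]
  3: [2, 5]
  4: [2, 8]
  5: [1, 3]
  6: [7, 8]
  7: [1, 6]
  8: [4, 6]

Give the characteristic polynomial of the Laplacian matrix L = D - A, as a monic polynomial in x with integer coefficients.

x^8 - 16x^7 + 104x^6 - 352x^5 + 660x^4 - 672x^3 + 336x^2 - 64x

Each diagonal entry of L is the vertex degree and each off-diagonal entry is -1 where an edge is present, 0 otherwise; in the order [1, 2, 3, 4, 5, 6, 7, 8] the diagonal is [2, 2, 2, 2, 2, 2, 2, 2]. Computing det(xI - L) by cofactor expansion (or equivalently via sum-over-permutations) gives x^8 - 16x^7 + 104x^6 - 352x^5 + 660x^4 - 672x^3 + 336x^2 - 64x. The constant term is 0 because L is singular (the all-ones vector lies in its kernel). By the matrix-tree theorem the graph has (1/8) * product of the nonzero eigenvalues = 8 spanning trees. There is one zero in the spectrum, matching the 1 component.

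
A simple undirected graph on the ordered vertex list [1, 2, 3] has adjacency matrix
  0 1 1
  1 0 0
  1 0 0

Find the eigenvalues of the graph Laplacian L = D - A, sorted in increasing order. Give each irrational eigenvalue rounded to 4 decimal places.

With the vertex order [1, 2, 3], the degrees are [2, 1, 1], giving D = diag(2, 1, 1) and L = D - A. Diagonalising L (or applying a numerical eigensolver to the 3x3 matrix) gives the spectrum above. There is one zero in the spectrum, matching the 1 component. By the matrix-tree theorem the graph has (1/3) * product of the nonzero eigenvalues = 1 spanning tree.

[0, 1, 3]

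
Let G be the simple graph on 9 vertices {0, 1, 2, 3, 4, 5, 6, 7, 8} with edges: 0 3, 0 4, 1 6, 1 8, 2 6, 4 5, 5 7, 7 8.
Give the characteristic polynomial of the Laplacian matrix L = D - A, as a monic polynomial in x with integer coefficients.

Reading degrees in the order [0, 1, 2, 3, 4, 5, 6, 7, 8] gives [2, 2, 1, 1, 2, 2, 2, 2, 2]; set D = diag(2, 2, 1, 1, 2, 2, 2, 2, 2) and form L = D - A. Computing det(xI - L) by cofactor expansion (or equivalently via sum-over-permutations) gives x^9 - 16x^8 + 105x^7 - 364x^6 + 715x^5 - 792x^4 + 462x^3 - 120x^2 + 9x. The constant term is 0 because L is singular (the all-ones vector lies in its kernel). There is one zero in the spectrum, matching the 1 component.

x^9 - 16x^8 + 105x^7 - 364x^6 + 715x^5 - 792x^4 + 462x^3 - 120x^2 + 9x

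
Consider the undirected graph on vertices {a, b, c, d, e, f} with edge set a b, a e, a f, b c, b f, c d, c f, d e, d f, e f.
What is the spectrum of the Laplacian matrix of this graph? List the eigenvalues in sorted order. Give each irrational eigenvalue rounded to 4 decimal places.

[0, 2.3820, 2.3820, 4.6180, 4.6180, 6]

Each diagonal entry of L is the vertex degree and each off-diagonal entry is -1 where an edge is present, 0 otherwise; in the order [a, b, c, d, e, f] the diagonal is [3, 3, 3, 3, 3, 5]. L is symmetric positive semidefinite, so every eigenvalue is real and nonnegative. There is one zero in the spectrum, matching the 1 component. The largest eigenvalue, 6, is at most the vertex count 6.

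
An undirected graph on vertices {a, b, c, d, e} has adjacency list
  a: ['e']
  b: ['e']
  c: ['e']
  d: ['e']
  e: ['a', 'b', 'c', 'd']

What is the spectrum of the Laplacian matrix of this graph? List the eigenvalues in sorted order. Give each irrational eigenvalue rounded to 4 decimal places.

Reading degrees in the order [a, b, c, d, e] gives [1, 1, 1, 1, 4]; set D = diag(1, 1, 1, 1, 4) and form L = D - A. Diagonalising L (or applying a numerical eigensolver to the 5x5 matrix) gives the spectrum above. The largest eigenvalue, 5, is at most the vertex count 5.

[0, 1, 1, 1, 5]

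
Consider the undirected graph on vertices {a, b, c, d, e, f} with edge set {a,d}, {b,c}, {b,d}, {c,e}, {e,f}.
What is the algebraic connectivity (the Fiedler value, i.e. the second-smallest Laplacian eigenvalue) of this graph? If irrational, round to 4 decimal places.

Reading degrees in the order [a, b, c, d, e, f] gives [1, 2, 2, 2, 2, 1]; set D = diag(1, 2, 2, 2, 2, 1) and form L = D - A. The sorted Laplacian eigenvalues are [0, 0.2679, 1, 2, 3, 3.7321]; the algebraic connectivity is the second entry, 0.2679. There is one zero in the spectrum, matching the 1 component.

0.2679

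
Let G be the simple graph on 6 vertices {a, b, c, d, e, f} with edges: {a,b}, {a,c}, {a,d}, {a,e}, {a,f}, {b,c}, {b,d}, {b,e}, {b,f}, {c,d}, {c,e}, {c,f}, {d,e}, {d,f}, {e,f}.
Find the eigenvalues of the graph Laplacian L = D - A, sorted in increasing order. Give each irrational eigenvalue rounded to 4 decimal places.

[0, 6, 6, 6, 6, 6]

Reading degrees in the order [a, b, c, d, e, f] gives [5, 5, 5, 5, 5, 5]; set D = diag(5, 5, 5, 5, 5, 5) and form L = D - A. Diagonalising L (or applying a numerical eigensolver to the 6x6 matrix) gives the spectrum above. The largest eigenvalue, 6, is at most the vertex count 6.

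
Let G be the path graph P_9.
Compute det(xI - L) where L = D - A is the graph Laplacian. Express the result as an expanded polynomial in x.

The graph has 9 vertices and degree multiset [2, 2, 2, 2, 2, 2, 2, 1, 1]; D is the diagonal matrix of degrees and L = D - A. Computing det(xI - L) by cofactor expansion (or equivalently via sum-over-permutations) gives x^9 - 16x^8 + 105x^7 - 364x^6 + 715x^5 - 792x^4 + 462x^3 - 120x^2 + 9x. Since p(0) = det(-L) = 0, x divides p(x). The eigenvalues sum to 16, which equals trace(L) = 2|E|.

x^9 - 16x^8 + 105x^7 - 364x^6 + 715x^5 - 792x^4 + 462x^3 - 120x^2 + 9x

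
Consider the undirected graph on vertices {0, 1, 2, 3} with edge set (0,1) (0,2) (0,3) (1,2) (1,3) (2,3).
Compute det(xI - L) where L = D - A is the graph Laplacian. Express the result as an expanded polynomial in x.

With the vertex order [0, 1, 2, 3], the degrees are [3, 3, 3, 3], giving D = diag(3, 3, 3, 3) and L = D - A. L has integer entries, so p(x) = det(xI - L) has integer coefficients. Expanding the determinant yields x^4 - 12x^3 + 48x^2 - 64x. Since p(0) = det(-L) = 0, x divides p(x). The largest eigenvalue, 4, is at most the vertex count 4.

x^4 - 12x^3 + 48x^2 - 64x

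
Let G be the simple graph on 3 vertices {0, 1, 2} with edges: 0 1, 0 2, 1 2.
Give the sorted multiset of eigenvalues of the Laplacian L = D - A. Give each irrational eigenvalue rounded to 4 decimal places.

With the vertex order [0, 1, 2], the degrees are [2, 2, 2], giving D = diag(2, 2, 2) and L = D - A. Diagonalising L (or applying a numerical eigensolver to the 3x3 matrix) gives the spectrum above. The single zero eigenvalue shows the graph is connected. By the matrix-tree theorem the graph has (1/3) * product of the nonzero eigenvalues = 3 spanning trees. The largest eigenvalue, 3, is at most the vertex count 3.

[0, 3, 3]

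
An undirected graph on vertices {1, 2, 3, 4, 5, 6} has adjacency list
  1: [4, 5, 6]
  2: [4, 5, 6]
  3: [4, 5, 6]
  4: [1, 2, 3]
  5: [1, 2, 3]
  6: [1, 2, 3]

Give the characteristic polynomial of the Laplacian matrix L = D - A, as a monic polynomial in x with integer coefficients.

x^6 - 18x^5 + 126x^4 - 432x^3 + 729x^2 - 486x

Reading degrees in the order [1, 2, 3, 4, 5, 6] gives [3, 3, 3, 3, 3, 3]; set D = diag(3, 3, 3, 3, 3, 3) and form L = D - A. The eigenvalues of L are [0, 3, 3, 3, 3, 6]; the characteristic polynomial is the product of (x - lambda_i), which multiplies out to x^6 - 18x^5 + 126x^4 - 432x^3 + 729x^2 - 486x. Since p(0) = det(-L) = 0, x divides p(x). The largest eigenvalue, 6, is at most the vertex count 6.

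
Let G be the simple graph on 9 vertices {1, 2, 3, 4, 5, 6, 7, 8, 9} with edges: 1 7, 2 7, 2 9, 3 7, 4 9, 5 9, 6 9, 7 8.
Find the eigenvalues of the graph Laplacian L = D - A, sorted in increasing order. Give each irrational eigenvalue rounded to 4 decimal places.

Each diagonal entry of L is the vertex degree and each off-diagonal entry is -1 where an edge is present, 0 otherwise; in the order [1, 2, 3, 4, 5, 6, 7, 8, 9] the diagonal is [1, 2, 1, 1, 1, 1, 4, 1, 4]. L is symmetric positive semidefinite, so every eigenvalue is real and nonnegative. The single zero eigenvalue shows the graph is connected. The largest eigenvalue, 5.3028, is at most the vertex count 9. There is one zero in the spectrum, matching the 1 component.

[0, 0.2087, 1, 1, 1, 1, 1.6972, 4.7913, 5.3028]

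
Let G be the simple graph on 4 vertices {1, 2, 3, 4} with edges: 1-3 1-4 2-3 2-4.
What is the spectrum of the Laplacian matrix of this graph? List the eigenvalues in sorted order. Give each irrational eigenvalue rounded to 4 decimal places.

Reading degrees in the order [1, 2, 3, 4] gives [2, 2, 2, 2]; set D = diag(2, 2, 2, 2) and form L = D - A. Diagonalising L (or applying a numerical eigensolver to the 4x4 matrix) gives the spectrum above. There is one zero in the spectrum, matching the 1 component.

[0, 2, 2, 4]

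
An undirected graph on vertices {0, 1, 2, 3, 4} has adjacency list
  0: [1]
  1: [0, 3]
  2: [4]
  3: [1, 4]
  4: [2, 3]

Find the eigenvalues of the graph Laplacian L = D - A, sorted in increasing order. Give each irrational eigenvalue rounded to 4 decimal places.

[0, 0.3820, 1.3820, 2.6180, 3.6180]

Each diagonal entry of L is the vertex degree and each off-diagonal entry is -1 where an edge is present, 0 otherwise; in the order [0, 1, 2, 3, 4] the diagonal is [1, 2, 1, 2, 2]. L is symmetric positive semidefinite, so every eigenvalue is real and nonnegative. The single zero eigenvalue shows the graph is connected. There is one zero in the spectrum, matching the 1 component.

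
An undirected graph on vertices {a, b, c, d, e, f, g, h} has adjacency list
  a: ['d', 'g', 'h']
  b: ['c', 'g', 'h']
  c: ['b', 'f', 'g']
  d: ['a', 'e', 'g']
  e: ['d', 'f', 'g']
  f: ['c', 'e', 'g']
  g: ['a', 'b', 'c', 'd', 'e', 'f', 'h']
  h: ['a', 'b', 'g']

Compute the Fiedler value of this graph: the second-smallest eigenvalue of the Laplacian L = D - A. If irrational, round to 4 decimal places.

With the vertex order [a, b, c, d, e, f, g, h], the degrees are [3, 3, 3, 3, 3, 3, 7, 3], giving D = diag(3, 3, 3, 3, 3, 3, 7, 3) and L = D - A. The smallest Laplacian eigenvalue is always 0. The next one, lambda_2 = 1.7530, measures how hard the graph is to disconnect: larger values mean better connectivity. The largest eigenvalue, 8, is at most the vertex count 8. There is one zero in the spectrum, matching the 1 component.

1.7530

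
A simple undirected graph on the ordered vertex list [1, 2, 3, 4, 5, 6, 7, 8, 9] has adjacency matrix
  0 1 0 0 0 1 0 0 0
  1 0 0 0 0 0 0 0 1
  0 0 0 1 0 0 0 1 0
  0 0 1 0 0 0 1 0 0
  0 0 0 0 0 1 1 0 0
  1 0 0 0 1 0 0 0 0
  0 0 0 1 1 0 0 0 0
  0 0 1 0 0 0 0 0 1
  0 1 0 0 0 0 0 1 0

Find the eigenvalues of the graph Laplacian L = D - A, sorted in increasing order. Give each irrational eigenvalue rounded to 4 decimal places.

[0, 0.4679, 0.4679, 1.6527, 1.6527, 3, 3, 3.8794, 3.8794]

Reading degrees in the order [1, 2, 3, 4, 5, 6, 7, 8, 9] gives [2, 2, 2, 2, 2, 2, 2, 2, 2]; set D = diag(2, 2, 2, 2, 2, 2, 2, 2, 2) and form L = D - A. L is symmetric positive semidefinite, so every eigenvalue is real and nonnegative.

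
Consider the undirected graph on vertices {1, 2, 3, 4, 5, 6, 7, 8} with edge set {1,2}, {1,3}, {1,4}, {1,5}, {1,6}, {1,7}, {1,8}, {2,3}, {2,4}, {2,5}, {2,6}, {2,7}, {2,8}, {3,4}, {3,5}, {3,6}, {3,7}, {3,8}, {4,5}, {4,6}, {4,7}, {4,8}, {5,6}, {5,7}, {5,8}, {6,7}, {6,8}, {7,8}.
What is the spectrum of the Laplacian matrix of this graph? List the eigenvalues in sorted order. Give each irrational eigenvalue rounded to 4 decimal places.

Reading degrees in the order [1, 2, 3, 4, 5, 6, 7, 8] gives [7, 7, 7, 7, 7, 7, 7, 7]; set D = diag(7, 7, 7, 7, 7, 7, 7, 7) and form L = D - A. L is symmetric positive semidefinite, so every eigenvalue is real and nonnegative. The single zero eigenvalue shows the graph is connected. By the matrix-tree theorem the graph has (1/8) * product of the nonzero eigenvalues = 262144 spanning trees.

[0, 8, 8, 8, 8, 8, 8, 8]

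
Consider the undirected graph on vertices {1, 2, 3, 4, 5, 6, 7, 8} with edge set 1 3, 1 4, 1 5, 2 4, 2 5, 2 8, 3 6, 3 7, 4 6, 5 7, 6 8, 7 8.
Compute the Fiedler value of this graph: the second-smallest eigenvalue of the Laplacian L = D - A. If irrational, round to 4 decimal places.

With the vertex order [1, 2, 3, 4, 5, 6, 7, 8], the degrees are [3, 3, 3, 3, 3, 3, 3, 3], giving D = diag(3, 3, 3, 3, 3, 3, 3, 3) and L = D - A. Computing the eigenvalues of L and sorting gives [0, 2, 2, 2, 4, 4, 4, 6]. The Fiedler value lambda_2 = 2 is strictly positive, so the graph is connected. There is one zero in the spectrum, matching the 1 component.

2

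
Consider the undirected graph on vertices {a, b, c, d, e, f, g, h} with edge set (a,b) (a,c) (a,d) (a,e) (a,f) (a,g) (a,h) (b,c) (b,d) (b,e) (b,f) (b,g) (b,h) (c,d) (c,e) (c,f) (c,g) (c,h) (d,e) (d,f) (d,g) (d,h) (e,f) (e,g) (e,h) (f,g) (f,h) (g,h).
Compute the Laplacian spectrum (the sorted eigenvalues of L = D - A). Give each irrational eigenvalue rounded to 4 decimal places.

[0, 8, 8, 8, 8, 8, 8, 8]

Reading degrees in the order [a, b, c, d, e, f, g, h] gives [7, 7, 7, 7, 7, 7, 7, 7]; set D = diag(7, 7, 7, 7, 7, 7, 7, 7) and form L = D - A. Diagonalising L (or applying a numerical eigensolver to the 8x8 matrix) gives the spectrum above. The largest eigenvalue, 8, is at most the vertex count 8.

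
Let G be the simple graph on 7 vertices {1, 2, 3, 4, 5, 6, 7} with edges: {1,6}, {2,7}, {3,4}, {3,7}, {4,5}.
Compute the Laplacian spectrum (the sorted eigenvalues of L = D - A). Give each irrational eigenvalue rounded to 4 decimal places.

Each diagonal entry of L is the vertex degree and each off-diagonal entry is -1 where an edge is present, 0 otherwise; in the order [1, 2, 3, 4, 5, 6, 7] the diagonal is [1, 1, 2, 2, 1, 1, 2]. L is symmetric positive semidefinite, so every eigenvalue is real and nonnegative. The 2 zero eigenvalues correspond to the 2 connected components. There are 2 zeros in the spectrum, matching the 2 components.

[0, 0, 0.3820, 1.3820, 2, 2.6180, 3.6180]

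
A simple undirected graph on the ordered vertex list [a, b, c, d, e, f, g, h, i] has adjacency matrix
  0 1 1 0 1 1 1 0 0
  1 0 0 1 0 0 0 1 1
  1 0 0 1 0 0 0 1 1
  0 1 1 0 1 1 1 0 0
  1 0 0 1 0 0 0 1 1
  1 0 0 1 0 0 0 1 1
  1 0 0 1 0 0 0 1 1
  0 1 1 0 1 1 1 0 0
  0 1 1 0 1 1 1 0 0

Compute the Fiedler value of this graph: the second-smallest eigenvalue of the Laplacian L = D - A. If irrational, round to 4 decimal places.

Each diagonal entry of L is the vertex degree and each off-diagonal entry is -1 where an edge is present, 0 otherwise; in the order [a, b, c, d, e, f, g, h, i] the diagonal is [5, 4, 4, 5, 4, 4, 4, 5, 5]. The sorted Laplacian eigenvalues are [0, 4, 4, 4, 4, 5, 5, 5, 9]; the algebraic connectivity is the second entry, 4. The eigenvalues sum to 40, which equals trace(L) = 2|E|.

4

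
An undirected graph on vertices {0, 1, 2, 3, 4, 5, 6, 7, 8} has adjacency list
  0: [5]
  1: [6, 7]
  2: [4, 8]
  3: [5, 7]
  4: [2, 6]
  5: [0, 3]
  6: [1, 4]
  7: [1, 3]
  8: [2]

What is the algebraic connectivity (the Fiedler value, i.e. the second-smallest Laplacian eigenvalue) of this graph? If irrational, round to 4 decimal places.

0.1206

With the vertex order [0, 1, 2, 3, 4, 5, 6, 7, 8], the degrees are [1, 2, 2, 2, 2, 2, 2, 2, 1], giving D = diag(1, 2, 2, 2, 2, 2, 2, 2, 1) and L = D - A. Computing the eigenvalues of L and sorting gives [0, 0.1206, 0.4679, 1, 1.6527, 2.3473, 3, 3.5321, 3.8794]. The Fiedler value lambda_2 = 0.1206 is strictly positive, so the graph is connected. The largest eigenvalue, 3.8794, is at most the vertex count 9.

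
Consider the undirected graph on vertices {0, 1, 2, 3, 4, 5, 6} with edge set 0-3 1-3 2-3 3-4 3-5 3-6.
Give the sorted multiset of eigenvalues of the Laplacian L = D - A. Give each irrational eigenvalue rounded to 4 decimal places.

Reading degrees in the order [0, 1, 2, 3, 4, 5, 6] gives [1, 1, 1, 6, 1, 1, 1]; set D = diag(1, 1, 1, 6, 1, 1, 1) and form L = D - A. Since every row of L sums to 0, the all-ones vector is in the kernel and 0 is an eigenvalue. By the matrix-tree theorem the graph has (1/7) * product of the nonzero eigenvalues = 1 spanning tree.

[0, 1, 1, 1, 1, 1, 7]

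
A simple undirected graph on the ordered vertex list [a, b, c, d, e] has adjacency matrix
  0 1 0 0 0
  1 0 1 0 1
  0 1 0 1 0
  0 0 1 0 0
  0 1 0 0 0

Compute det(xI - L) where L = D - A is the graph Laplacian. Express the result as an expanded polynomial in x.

x^5 - 8x^4 + 20x^3 - 18x^2 + 5x

Reading degrees in the order [a, b, c, d, e] gives [1, 3, 2, 1, 1]; set D = diag(1, 3, 2, 1, 1) and form L = D - A. Computing det(xI - L) by cofactor expansion (or equivalently via sum-over-permutations) gives x^5 - 8x^4 + 20x^3 - 18x^2 + 5x. The constant term is 0 because L is singular (the all-ones vector lies in its kernel). The eigenvalues sum to 8, which equals trace(L) = 2|E|. By the matrix-tree theorem the graph has (1/5) * product of the nonzero eigenvalues = 1 spanning tree.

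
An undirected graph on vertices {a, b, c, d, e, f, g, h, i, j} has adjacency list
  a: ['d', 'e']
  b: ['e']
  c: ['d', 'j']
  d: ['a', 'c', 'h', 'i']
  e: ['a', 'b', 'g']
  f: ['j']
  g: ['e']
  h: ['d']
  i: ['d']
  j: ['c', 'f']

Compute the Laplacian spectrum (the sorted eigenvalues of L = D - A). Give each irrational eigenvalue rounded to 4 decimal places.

Each diagonal entry of L is the vertex degree and each off-diagonal entry is -1 where an edge is present, 0 otherwise; in the order [a, b, c, d, e, f, g, h, i, j] the diagonal is [2, 1, 2, 4, 3, 1, 1, 1, 1, 2]. L is symmetric positive semidefinite, so every eigenvalue is real and nonnegative. There is one zero in the spectrum, matching the 1 component.

[0, 0.1648, 0.3883, 1, 1, 1.4358, 1.6684, 3.1150, 4.0226, 5.2050]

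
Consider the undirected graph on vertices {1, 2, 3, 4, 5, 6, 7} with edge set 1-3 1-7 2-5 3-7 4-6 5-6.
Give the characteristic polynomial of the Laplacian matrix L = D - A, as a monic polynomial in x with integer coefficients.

x^7 - 12x^6 + 55x^5 - 118x^4 + 114x^3 - 36x^2

Reading degrees in the order [1, 2, 3, 4, 5, 6, 7] gives [2, 1, 2, 1, 2, 2, 2]; set D = diag(2, 1, 2, 1, 2, 2, 2) and form L = D - A. Computing det(xI - L) by cofactor expansion (or equivalently via sum-over-permutations) gives x^7 - 12x^6 + 55x^5 - 118x^4 + 114x^3 - 36x^2. The constant term is 0 because L is singular (the all-ones vector lies in its kernel).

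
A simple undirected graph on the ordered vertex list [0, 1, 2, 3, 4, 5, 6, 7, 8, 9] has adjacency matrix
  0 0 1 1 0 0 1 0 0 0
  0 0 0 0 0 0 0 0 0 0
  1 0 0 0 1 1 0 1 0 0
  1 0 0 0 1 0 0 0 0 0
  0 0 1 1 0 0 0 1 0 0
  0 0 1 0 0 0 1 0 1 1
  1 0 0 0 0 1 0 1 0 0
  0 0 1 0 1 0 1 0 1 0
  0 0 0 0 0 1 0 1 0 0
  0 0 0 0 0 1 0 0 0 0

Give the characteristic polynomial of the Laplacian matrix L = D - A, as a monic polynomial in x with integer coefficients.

Each diagonal entry of L is the vertex degree and each off-diagonal entry is -1 where an edge is present, 0 otherwise; in the order [0, 1, 2, 3, 4, 5, 6, 7, 8, 9] the diagonal is [3, 0, 4, 2, 3, 4, 3, 4, 2, 1]. L has integer entries, so p(x) = det(xI - L) has integer coefficients. Expanding the determinant yields x^10 - 26x^9 + 283x^8 - 1678x^7 + 5899x^6 - 12510x^5 + 15495x^4 - 10126x^3 + 2628x^2. The coefficient of x^9 equals -trace(L) = -26, matching the sum of degrees.

x^10 - 26x^9 + 283x^8 - 1678x^7 + 5899x^6 - 12510x^5 + 15495x^4 - 10126x^3 + 2628x^2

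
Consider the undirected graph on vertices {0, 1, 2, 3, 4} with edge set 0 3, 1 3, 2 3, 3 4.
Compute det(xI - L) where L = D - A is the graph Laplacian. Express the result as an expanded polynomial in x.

x^5 - 8x^4 + 18x^3 - 16x^2 + 5x

Reading degrees in the order [0, 1, 2, 3, 4] gives [1, 1, 1, 4, 1]; set D = diag(1, 1, 1, 4, 1) and form L = D - A. L has integer entries, so p(x) = det(xI - L) has integer coefficients. Expanding the determinant yields x^5 - 8x^4 + 18x^3 - 16x^2 + 5x. The constant term is 0 because L is singular (the all-ones vector lies in its kernel). The eigenvalues sum to 8, which equals trace(L) = 2|E|.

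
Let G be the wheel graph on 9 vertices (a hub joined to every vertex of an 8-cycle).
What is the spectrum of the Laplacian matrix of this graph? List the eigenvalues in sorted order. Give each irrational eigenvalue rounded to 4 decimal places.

The graph has 9 vertices and degree multiset [8, 3, 3, 3, 3, 3, 3, 3, 3]; D is the diagonal matrix of degrees and L = D - A. L is symmetric positive semidefinite, so every eigenvalue is real and nonnegative. The single zero eigenvalue shows the graph is connected. The eigenvalues sum to 32, which equals trace(L) = 2|E|.

[0, 1.5858, 1.5858, 3, 3, 4.4142, 4.4142, 5, 9]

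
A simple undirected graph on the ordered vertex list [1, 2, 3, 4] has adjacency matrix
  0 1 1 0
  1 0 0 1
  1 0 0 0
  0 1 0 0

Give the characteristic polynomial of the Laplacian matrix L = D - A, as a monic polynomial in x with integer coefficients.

x^4 - 6x^3 + 10x^2 - 4x

Reading degrees in the order [1, 2, 3, 4] gives [2, 2, 1, 1]; set D = diag(2, 2, 1, 1) and form L = D - A. Computing det(xI - L) by cofactor expansion (or equivalently via sum-over-permutations) gives x^4 - 6x^3 + 10x^2 - 4x. The coefficient of x^3 equals -trace(L) = -6, matching the sum of degrees. The largest eigenvalue, 3.4142, is at most the vertex count 4. The eigenvalues sum to 6, which equals trace(L) = 2|E|.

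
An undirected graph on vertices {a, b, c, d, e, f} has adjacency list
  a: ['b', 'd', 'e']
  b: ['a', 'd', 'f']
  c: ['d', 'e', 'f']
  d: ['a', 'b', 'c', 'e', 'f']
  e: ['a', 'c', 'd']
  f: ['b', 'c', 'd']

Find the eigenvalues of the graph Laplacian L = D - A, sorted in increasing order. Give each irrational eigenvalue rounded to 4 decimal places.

[0, 2.3820, 2.3820, 4.6180, 4.6180, 6]

Reading degrees in the order [a, b, c, d, e, f] gives [3, 3, 3, 5, 3, 3]; set D = diag(3, 3, 3, 5, 3, 3) and form L = D - A. Since every row of L sums to 0, the all-ones vector is in the kernel and 0 is an eigenvalue. The single zero eigenvalue shows the graph is connected. There is one zero in the spectrum, matching the 1 component.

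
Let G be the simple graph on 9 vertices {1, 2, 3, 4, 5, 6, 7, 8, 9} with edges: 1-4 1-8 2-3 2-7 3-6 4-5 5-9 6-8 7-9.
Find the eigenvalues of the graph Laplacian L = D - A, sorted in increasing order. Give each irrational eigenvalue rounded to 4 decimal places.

[0, 0.4679, 0.4679, 1.6527, 1.6527, 3, 3, 3.8794, 3.8794]

Reading degrees in the order [1, 2, 3, 4, 5, 6, 7, 8, 9] gives [2, 2, 2, 2, 2, 2, 2, 2, 2]; set D = diag(2, 2, 2, 2, 2, 2, 2, 2, 2) and form L = D - A. L is symmetric positive semidefinite, so every eigenvalue is real and nonnegative. The single zero eigenvalue shows the graph is connected. The largest eigenvalue, 3.8794, is at most the vertex count 9. By the matrix-tree theorem the graph has (1/9) * product of the nonzero eigenvalues = 9 spanning trees.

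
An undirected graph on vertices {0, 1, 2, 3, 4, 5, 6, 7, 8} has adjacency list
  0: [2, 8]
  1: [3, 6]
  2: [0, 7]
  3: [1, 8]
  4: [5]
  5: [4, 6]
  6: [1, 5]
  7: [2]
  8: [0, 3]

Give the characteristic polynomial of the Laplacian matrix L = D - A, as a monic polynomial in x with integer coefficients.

Reading degrees in the order [0, 1, 2, 3, 4, 5, 6, 7, 8] gives [2, 2, 2, 2, 1, 2, 2, 1, 2]; set D = diag(2, 2, 2, 2, 1, 2, 2, 1, 2) and form L = D - A. Computing det(xI - L) by cofactor expansion (or equivalently via sum-over-permutations) gives x^9 - 16x^8 + 105x^7 - 364x^6 + 715x^5 - 792x^4 + 462x^3 - 120x^2 + 9x. The coefficient of x^8 equals -trace(L) = -16, matching the sum of degrees. The eigenvalues sum to 16, which equals trace(L) = 2|E|.

x^9 - 16x^8 + 105x^7 - 364x^6 + 715x^5 - 792x^4 + 462x^3 - 120x^2 + 9x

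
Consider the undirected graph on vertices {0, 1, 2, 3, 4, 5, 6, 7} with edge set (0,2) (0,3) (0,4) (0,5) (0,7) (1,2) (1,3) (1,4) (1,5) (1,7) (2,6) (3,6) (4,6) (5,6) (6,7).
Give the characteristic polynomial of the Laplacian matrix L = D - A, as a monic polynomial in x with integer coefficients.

x^8 - 30x^7 + 375x^6 - 2540x^5 + 10095x^4 - 23598x^3 + 30105x^2 - 16200x

With the vertex order [0, 1, 2, 3, 4, 5, 6, 7], the degrees are [5, 5, 3, 3, 3, 3, 5, 3], giving D = diag(5, 5, 3, 3, 3, 3, 5, 3) and L = D - A. Computing det(xI - L) by cofactor expansion (or equivalently via sum-over-permutations) gives x^8 - 30x^7 + 375x^6 - 2540x^5 + 10095x^4 - 23598x^3 + 30105x^2 - 16200x. The constant term is 0 because L is singular (the all-ones vector lies in its kernel).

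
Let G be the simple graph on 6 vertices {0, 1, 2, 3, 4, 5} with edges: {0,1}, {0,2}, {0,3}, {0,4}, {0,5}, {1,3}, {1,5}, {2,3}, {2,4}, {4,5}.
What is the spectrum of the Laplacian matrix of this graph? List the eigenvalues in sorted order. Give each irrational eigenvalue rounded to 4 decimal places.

[0, 2.3820, 2.3820, 4.6180, 4.6180, 6]

Reading degrees in the order [0, 1, 2, 3, 4, 5] gives [5, 3, 3, 3, 3, 3]; set D = diag(5, 3, 3, 3, 3, 3) and form L = D - A. Since every row of L sums to 0, the all-ones vector is in the kernel and 0 is an eigenvalue. The single zero eigenvalue shows the graph is connected. There is one zero in the spectrum, matching the 1 component.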